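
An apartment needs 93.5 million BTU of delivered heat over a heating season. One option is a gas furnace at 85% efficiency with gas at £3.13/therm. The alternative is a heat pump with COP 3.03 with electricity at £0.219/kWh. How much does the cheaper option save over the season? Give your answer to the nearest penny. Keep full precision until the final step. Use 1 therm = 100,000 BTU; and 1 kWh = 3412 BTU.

£1462.37

Heat load = 93.5 × 10⁶ BTU = 93,500,000 BTU
Gas: input = 93,500,000 / 0.85 = 110,000,000 BTU = 1,100 therm → 1,100 × £3.13 = £3,443.00
Heat pump: 93,500,000 BTU / 3412 = 27,400 kWh heat; / 3.03 = 9,044 kWh in → × £0.219 = £1,980.63
Difference = |£3,443.00 − £1,980.63| = £1,462.37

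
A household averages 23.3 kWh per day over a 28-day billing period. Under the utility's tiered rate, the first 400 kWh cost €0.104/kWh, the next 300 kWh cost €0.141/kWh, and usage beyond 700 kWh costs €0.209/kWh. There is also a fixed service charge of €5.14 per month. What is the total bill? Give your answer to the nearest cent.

Usage = 23.3 kWh/day × 28 days = 652.4 kWh
First 400 kWh × €0.104 = €41.60
Next 252.4 kWh × €0.141 = €35.59
Remaining tier: 0 kWh (not reached)
Energy charge = €77.19; + service €5.14 = €82.33

€82.33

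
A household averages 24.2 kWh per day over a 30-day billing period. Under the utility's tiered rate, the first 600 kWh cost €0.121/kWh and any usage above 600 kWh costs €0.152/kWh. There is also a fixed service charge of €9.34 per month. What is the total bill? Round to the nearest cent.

€101.09

Usage = 24.2 kWh/day × 30 days = 726 kWh
First 600 kWh × €0.121 = €72.60
Remaining 126 kWh × €0.152 = €19.15
Energy charge = €91.75; + service €9.34 = €101.09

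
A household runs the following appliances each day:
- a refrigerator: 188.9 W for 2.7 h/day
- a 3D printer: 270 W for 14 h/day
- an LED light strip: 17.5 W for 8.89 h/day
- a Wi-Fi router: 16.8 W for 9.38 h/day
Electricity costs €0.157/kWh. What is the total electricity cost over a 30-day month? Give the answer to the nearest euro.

refrigerator: 188.9 W × 2.7 h × 30 d = 15,301 Wh = 15.3 kWh
3D printer: 270 W × 14 h × 30 d = 113,400 Wh = 113.4 kWh
LED light strip: 17.5 W × 8.89 h × 30 d = 4,667 Wh = 4.667 kWh
Wi-Fi router: 16.8 W × 9.38 h × 30 d = 4,728 Wh = 4.728 kWh
Total energy = 15.3 + 113.4 + 4.667 + 4.728 = 138.1 kWh
Cost = 138.1 kWh × €0.157 = €21.68 ≈ €22

€22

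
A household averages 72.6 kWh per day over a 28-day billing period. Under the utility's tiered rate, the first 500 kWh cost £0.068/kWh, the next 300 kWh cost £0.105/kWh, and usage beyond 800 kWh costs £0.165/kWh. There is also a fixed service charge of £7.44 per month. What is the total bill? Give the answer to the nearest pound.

Usage = 72.6 kWh/day × 28 days = 2032.8 kWh
First 500 kWh × £0.068 = £34.00
Next 300 kWh × £0.105 = £31.50
Remaining 1232.8 kWh × £0.165 = £203.41
Energy charge = £268.91; + service £7.44 = £276.35 ≈ £276

£276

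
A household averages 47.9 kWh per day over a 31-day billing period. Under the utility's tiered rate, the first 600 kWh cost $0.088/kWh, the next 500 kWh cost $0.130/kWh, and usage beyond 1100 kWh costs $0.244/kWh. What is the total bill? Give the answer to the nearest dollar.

$212

Usage = 47.9 kWh/day × 31 days = 1484.9 kWh
First 600 kWh × $0.088 = $52.80
Next 500 kWh × $0.130 = $65.00
Remaining 384.9 kWh × $0.244 = $93.92
Total = $211.72 ≈ $212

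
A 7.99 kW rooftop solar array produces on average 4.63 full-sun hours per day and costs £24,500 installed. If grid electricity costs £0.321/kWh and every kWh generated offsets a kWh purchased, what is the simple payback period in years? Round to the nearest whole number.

6 years

Daily generation = 7.99 kW × 4.63 h = 36.99 kWh
Annual generation = 36.99 × 365 = 13503 kWh
Annual savings = 13503 × £0.321 = £4,334.37
Payback = £24,500 / £4,334.37 = 5.65 years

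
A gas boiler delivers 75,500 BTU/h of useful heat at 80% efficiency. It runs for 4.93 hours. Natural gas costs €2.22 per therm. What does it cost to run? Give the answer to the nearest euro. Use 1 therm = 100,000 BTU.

€10

Heat delivered = 75,500 BTU/h × 4.93 h = 372,215 BTU
Gas input = 372,215 / 0.80 = 465,269 BTU
= 465,269 / 100,000 = 4.653 therm
Cost = 4.653 × €2.22/therm = €10.33 ≈ €10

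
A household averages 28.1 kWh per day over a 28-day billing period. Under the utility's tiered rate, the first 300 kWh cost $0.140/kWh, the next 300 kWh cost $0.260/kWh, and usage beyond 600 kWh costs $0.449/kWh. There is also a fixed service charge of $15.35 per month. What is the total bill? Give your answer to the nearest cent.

$219.22

Usage = 28.1 kWh/day × 28 days = 786.8 kWh
First 300 kWh × $0.140 = $42.00
Next 300 kWh × $0.260 = $78.00
Remaining 186.8 kWh × $0.449 = $83.87
Energy charge = $203.87; + service $15.35 = $219.22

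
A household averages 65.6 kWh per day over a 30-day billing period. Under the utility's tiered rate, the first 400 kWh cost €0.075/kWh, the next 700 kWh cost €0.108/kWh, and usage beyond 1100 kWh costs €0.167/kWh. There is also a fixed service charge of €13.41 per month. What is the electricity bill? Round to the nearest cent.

€263.97

Usage = 65.6 kWh/day × 30 days = 1968 kWh
First 400 kWh × €0.075 = €30.00
Next 700 kWh × €0.108 = €75.60
Remaining 868 kWh × €0.167 = €144.96
Energy charge = €250.56; + service €13.41 = €263.97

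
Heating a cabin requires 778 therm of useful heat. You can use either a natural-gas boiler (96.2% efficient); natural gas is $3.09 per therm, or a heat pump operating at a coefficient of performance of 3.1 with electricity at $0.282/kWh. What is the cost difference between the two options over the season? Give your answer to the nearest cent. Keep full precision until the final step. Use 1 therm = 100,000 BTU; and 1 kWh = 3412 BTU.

$424.75

Heat load = 778 therm × 100,000 = 77,800,000 BTU
Gas: input = 77,800,000 / 0.962 = 80,873,181 BTU = 808.7 therm → 808.7 × $3.09 = $2,498.98
Heat pump: 77,800,000 BTU / 3412 = 22,800 kWh heat; / 3.1 = 7,355 kWh in → × $0.282 = $2,074.24
Difference = |$2,498.98 − $2,074.24| = $424.75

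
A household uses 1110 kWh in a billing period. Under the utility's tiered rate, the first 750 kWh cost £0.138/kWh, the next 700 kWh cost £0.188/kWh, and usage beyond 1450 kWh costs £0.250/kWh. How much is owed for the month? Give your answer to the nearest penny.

£171.18

First 750 kWh × £0.138 = £103.50
Next 360 kWh × £0.188 = £67.68
Remaining tier: 0 kWh (not reached)
Total = £171.18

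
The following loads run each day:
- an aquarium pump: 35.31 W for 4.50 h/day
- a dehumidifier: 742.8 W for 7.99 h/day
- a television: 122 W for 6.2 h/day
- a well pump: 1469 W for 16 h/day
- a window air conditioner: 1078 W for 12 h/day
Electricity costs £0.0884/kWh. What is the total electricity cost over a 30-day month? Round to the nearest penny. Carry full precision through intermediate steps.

£114.81

aquarium pump: 35.31 W × 4.50 h × 30 d = 4,767 Wh = 4.767 kWh
dehumidifier: 742.8 W × 7.99 h × 30 d = 178,049 Wh = 178 kWh
television: 122 W × 6.2 h × 30 d = 22,692 Wh = 22.69 kWh
well pump: 1469 W × 16 h × 30 d = 705,120 Wh = 705.1 kWh
window air conditioner: 1078 W × 12 h × 30 d = 388,080 Wh = 388.1 kWh
Total energy = 4.767 + 178 + 22.69 + 705.1 + 388.1 = 1,299 kWh
Cost = 1,299 kWh × £0.0884 = £114.81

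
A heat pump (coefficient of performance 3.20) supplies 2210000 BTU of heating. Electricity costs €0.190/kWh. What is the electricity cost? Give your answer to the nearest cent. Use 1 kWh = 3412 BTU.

€38.46

Heat delivered = 2,210,000 BTU / 3412 = 647.7 kWh
Electrical input = 647.7 kWh / 3.20 = 202.4 kWh
Cost = 202.4 × €0.190/kWh = €38.46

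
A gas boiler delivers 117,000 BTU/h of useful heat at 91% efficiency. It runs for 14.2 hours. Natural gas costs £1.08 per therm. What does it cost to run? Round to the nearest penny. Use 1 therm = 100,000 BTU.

£19.72

Heat delivered = 117,000 BTU/h × 14.2 h = 1,661,400 BTU
Gas input = 1,661,400 / 0.910 = 1,825,714 BTU
= 1,825,714 / 100,000 = 18.26 therm
Cost = 18.26 × £1.08/therm = £19.72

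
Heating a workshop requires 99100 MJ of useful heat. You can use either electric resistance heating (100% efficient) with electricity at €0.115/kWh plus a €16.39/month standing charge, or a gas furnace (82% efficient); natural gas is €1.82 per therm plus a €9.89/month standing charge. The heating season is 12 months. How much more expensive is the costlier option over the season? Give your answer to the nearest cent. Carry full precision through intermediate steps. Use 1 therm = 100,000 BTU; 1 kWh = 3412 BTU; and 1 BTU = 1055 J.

Heat load = 99100 MJ = 99,100,000,000 J / 1055 = 93,933,649 BTU
Gas: input = 93,933,649 / 0.82 = 114,553,231 BTU = 1,146 therm → 1,146 × €1.82 = €2,084.87; + 12 × €9.89 standing = €2,203.55
Electric: 93,933,649 BTU / 3412 = 27,530 kWh → × €0.115 = €3,165.99; + 12 × €16.39 standing = €3,362.67
Difference = |€2,203.55 − €3,362.67| = €1,159.12

€1159.12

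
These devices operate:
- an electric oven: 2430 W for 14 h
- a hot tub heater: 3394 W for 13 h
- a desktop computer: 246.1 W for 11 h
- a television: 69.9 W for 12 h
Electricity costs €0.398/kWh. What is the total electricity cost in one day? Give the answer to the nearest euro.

electric oven: 2430 W × 14 h = 34,020 Wh = 34.02 kWh
hot tub heater: 3394 W × 13 h = 44,122 Wh = 44.12 kWh
desktop computer: 246.1 W × 11 h = 2,707 Wh = 2.707 kWh
television: 69.9 W × 12 h = 839 Wh = 0.8388 kWh
Total energy = 34.02 + 44.12 + 2.707 + 0.8388 = 81.69 kWh
Cost = 81.69 kWh × €0.398 = €32.51 ≈ €33

€33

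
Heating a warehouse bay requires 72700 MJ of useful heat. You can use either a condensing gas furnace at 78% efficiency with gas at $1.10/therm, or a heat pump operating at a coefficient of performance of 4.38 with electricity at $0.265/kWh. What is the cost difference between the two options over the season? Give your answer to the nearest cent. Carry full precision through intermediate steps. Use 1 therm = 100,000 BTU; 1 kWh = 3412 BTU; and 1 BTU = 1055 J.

Heat load = 72700 MJ = 72,700,000,000 J / 1055 = 68,909,953 BTU
Gas: input = 68,909,953 / 0.78 = 88,346,093 BTU = 883.5 therm → 883.5 × $1.10 = $971.81
Heat pump: 68,909,953 BTU / 3412 = 20,200 kWh heat; / 4.38 = 4,611 kWh in → × $0.265 = $1,221.93
Difference = |$971.81 − $1,221.93| = $250.12

$250.12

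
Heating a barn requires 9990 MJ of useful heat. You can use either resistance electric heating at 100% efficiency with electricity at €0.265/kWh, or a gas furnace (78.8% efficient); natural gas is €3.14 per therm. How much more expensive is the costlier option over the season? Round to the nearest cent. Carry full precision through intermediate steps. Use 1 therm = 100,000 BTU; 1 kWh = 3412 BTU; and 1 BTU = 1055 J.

Heat load = 9990 MJ = 9,990,000,000 J / 1055 = 9,469,194 BTU
Gas: input = 9,469,194 / 0.788 = 12,016,744 BTU = 120.2 therm → 120.2 × €3.14 = €377.33
Electric: 9,469,194 BTU / 3412 = 2,775 kWh → × €0.265 = €735.44
Difference = |€377.33 − €735.44| = €358.12

€358.12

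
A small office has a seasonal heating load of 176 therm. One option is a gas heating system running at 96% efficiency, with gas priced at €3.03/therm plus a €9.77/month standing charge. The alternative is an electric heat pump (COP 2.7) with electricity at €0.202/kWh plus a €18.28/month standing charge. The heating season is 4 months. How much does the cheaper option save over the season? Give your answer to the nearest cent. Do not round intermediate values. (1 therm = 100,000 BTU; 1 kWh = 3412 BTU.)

Heat load = 176 therm × 100,000 = 17,600,000 BTU
Gas: input = 17,600,000 / 0.96 = 18,333,333 BTU = 183.3 therm → 183.3 × €3.03 = €555.50; + 4 × €9.77 standing = €594.58
Heat pump: 17,600,000 BTU / 3412 = 5,158 kWh heat; / 2.7 = 1,910 kWh in → × €0.202 = €385.91; + 4 × €18.28 standing = €459.03
Difference = |€594.58 − €459.03| = €135.55

€135.55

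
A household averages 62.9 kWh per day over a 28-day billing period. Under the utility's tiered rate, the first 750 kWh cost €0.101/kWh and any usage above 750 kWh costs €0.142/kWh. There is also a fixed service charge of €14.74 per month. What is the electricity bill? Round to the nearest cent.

€234.08

Usage = 62.9 kWh/day × 28 days = 1761.2 kWh
First 750 kWh × €0.101 = €75.75
Remaining 1011.2 kWh × €0.142 = €143.59
Energy charge = €219.34; + service €14.74 = €234.08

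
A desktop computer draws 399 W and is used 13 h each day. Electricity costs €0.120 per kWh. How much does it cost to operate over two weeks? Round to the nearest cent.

Energy = 399 W × 13 h/day × 14 days = 72,618 Wh = 72.62 kWh
Cost = 72.62 kWh × €0.120/kWh = €8.71

€8.71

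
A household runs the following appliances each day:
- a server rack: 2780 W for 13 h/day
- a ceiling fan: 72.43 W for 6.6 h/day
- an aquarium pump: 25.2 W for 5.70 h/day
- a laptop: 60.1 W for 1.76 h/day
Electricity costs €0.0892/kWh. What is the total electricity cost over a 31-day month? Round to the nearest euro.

€102

server rack: 2780 W × 13 h × 31 d = 1,120,340 Wh = 1,120 kWh
ceiling fan: 72.43 W × 6.6 h × 31 d = 14,819 Wh = 14.82 kWh
aquarium pump: 25.2 W × 5.70 h × 31 d = 4,453 Wh = 4.453 kWh
laptop: 60.1 W × 1.76 h × 31 d = 3,279 Wh = 3.279 kWh
Total energy = 1,120 + 14.82 + 4.453 + 3.279 = 1,143 kWh
Cost = 1,143 kWh × €0.0892 = €101.95 ≈ €102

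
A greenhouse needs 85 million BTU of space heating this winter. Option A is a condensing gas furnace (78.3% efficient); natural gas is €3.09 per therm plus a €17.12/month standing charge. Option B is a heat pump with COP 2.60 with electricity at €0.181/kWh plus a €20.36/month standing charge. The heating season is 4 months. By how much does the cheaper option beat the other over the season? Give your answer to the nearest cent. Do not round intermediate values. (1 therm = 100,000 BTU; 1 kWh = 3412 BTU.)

€1607.18

Heat load = 85 × 10⁶ BTU = 85,000,000 BTU
Gas: input = 85,000,000 / 0.783 = 108,556,833 BTU = 1,086 therm → 1,086 × €3.09 = €3,354.41; + 4 × €17.12 standing = €3,422.89
Heat pump: 85,000,000 BTU / 3412 = 24,910 kWh heat; / 2.60 = 9,582 kWh in → × €0.181 = €1,734.26; + 4 × €20.36 standing = €1,815.70
Difference = |€3,422.89 − €1,815.70| = €1,607.18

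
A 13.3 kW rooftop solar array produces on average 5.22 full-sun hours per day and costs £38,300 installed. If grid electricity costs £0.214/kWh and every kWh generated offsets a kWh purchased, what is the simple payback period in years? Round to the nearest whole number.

Daily generation = 13.3 kW × 5.22 h = 69.43 kWh
Annual generation = 69.43 × 365 = 25340 kWh
Annual savings = 25340 × £0.214 = £5,422.86
Payback = £38,300 / £5,422.86 = 7.06 years

7 years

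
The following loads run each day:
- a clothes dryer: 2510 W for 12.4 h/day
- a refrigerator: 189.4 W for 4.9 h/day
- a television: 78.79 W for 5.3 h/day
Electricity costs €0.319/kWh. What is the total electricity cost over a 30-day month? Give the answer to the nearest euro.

€311

clothes dryer: 2510 W × 12.4 h × 30 d = 933,720 Wh = 933.7 kWh
refrigerator: 189.4 W × 4.9 h × 30 d = 27,842 Wh = 27.84 kWh
television: 78.79 W × 5.3 h × 30 d = 12,528 Wh = 12.53 kWh
Total energy = 933.7 + 27.84 + 12.53 = 974.1 kWh
Cost = 974.1 kWh × €0.319 = €310.73 ≈ €311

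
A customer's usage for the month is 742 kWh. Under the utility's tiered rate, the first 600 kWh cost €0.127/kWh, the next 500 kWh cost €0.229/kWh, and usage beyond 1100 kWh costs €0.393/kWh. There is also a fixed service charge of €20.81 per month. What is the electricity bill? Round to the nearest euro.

€130

First 600 kWh × €0.127 = €76.20
Next 142 kWh × €0.229 = €32.52
Remaining tier: 0 kWh (not reached)
Energy charge = €108.72; + service €20.81 = €129.53 ≈ €130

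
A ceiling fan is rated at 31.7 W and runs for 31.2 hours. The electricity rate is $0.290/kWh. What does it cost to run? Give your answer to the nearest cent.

Energy = 31.7 W × 31.2 h = 989 Wh = 0.989 kWh
Cost = 0.989 kWh × $0.290/kWh = $0.29

$0.29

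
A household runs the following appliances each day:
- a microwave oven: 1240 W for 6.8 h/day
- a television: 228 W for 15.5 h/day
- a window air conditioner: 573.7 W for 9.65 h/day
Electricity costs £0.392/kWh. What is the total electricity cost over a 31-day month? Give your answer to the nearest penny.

£212.69

microwave oven: 1240 W × 6.8 h × 31 d = 261,392 Wh = 261.4 kWh
television: 228 W × 15.5 h × 31 d = 109,554 Wh = 109.6 kWh
window air conditioner: 573.7 W × 9.65 h × 31 d = 171,622 Wh = 171.6 kWh
Total energy = 261.4 + 109.6 + 171.6 = 542.6 kWh
Cost = 542.6 kWh × £0.392 = £212.69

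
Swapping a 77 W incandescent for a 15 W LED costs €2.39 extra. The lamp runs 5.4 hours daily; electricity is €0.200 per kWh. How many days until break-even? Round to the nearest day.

Power saved = 77 − 15 = 62 W
Daily energy saved = 62 W × 5.4 h = 334.8 Wh = 0.3348 kWh
Daily savings = 0.3348 × €0.200 = €0.0670
Payback = €2.39 / €0.0670 per day = 35.69 days

36 days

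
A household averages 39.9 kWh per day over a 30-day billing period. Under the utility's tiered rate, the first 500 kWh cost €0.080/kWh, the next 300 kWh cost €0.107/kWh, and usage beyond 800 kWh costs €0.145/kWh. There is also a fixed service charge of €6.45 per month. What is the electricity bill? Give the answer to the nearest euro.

€136

Usage = 39.9 kWh/day × 30 days = 1197 kWh
First 500 kWh × €0.080 = €40.00
Next 300 kWh × €0.107 = €32.10
Remaining 397 kWh × €0.145 = €57.56
Energy charge = €129.66; + service €6.45 = €136.11 ≈ €136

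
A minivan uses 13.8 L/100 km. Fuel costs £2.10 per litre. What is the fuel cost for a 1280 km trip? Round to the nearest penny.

Fuel = 13.8 L/100 km × 1280 km / 100 = 176.6 L
Cost = 176.6 L × £2.10/L = £370.94

£370.94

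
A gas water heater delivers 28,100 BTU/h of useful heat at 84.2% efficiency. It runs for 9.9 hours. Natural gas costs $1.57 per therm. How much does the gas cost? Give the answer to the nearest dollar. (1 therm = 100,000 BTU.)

$5

Heat delivered = 28,100 BTU/h × 9.9 h = 278,190 BTU
Gas input = 278,190 / 0.842 = 330,392 BTU
= 330,392 / 100,000 = 3.304 therm
Cost = 3.304 × $1.57/therm = $5.19 ≈ $5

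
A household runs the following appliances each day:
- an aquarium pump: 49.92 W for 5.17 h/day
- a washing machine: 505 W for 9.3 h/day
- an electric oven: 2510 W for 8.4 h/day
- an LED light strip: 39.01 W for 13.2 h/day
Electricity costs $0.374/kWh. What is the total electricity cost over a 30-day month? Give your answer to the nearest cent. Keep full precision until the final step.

aquarium pump: 49.92 W × 5.17 h × 30 d = 7,743 Wh = 7.743 kWh
washing machine: 505 W × 9.3 h × 30 d = 140,895 Wh = 140.9 kWh
electric oven: 2510 W × 8.4 h × 30 d = 632,520 Wh = 632.5 kWh
LED light strip: 39.01 W × 13.2 h × 30 d = 15,448 Wh = 15.45 kWh
Total energy = 7.743 + 140.9 + 632.5 + 15.45 = 796.6 kWh
Cost = 796.6 kWh × $0.374 = $297.93

$297.93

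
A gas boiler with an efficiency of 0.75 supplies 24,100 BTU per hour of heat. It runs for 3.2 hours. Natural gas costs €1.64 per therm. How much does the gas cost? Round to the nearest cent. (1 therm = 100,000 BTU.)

€1.69

Heat delivered = 24,100 BTU/h × 3.2 h = 77,120 BTU
Gas input = 77,120 / 0.75 = 102,827 BTU
= 102,827 / 100,000 = 1.028 therm
Cost = 1.028 × €1.64/therm = €1.69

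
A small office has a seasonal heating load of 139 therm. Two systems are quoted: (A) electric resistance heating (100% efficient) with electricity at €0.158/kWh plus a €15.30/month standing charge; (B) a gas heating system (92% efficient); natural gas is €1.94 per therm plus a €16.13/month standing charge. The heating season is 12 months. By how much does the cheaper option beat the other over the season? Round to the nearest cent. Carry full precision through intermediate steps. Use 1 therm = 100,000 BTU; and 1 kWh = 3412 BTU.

Heat load = 139 therm × 100,000 = 13,900,000 BTU
Gas: input = 13,900,000 / 0.920 = 15,108,696 BTU = 151.1 therm → 151.1 × €1.94 = €293.11; + 12 × €16.13 standing = €486.67
Electric: 13,900,000 BTU / 3412 = 4,074 kWh → × €0.158 = €643.67; + 12 × €15.30 standing = €827.27
Difference = |€486.67 − €827.27| = €340.60

€340.60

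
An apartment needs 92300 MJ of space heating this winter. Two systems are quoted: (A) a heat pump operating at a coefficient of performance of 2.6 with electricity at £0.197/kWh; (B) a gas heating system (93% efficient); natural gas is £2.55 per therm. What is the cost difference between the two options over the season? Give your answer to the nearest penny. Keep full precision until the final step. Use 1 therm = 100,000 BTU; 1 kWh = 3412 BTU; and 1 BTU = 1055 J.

£456.05

Heat load = 92300 MJ = 92,300,000,000 J / 1055 = 87,488,152 BTU
Gas: input = 87,488,152 / 0.93 = 94,073,281 BTU = 940.7 therm → 940.7 × £2.55 = £2,398.87
Heat pump: 87,488,152 BTU / 3412 = 25,640 kWh heat; / 2.6 = 9,862 kWh in → × £0.197 = £1,942.82
Difference = |£2,398.87 − £1,942.82| = £456.05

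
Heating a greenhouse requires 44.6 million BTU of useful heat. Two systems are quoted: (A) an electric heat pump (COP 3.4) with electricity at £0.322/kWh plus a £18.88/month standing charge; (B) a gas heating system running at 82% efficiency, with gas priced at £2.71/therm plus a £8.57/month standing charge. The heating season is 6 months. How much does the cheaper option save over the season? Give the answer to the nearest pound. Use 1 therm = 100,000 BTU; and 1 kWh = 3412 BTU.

£174

Heat load = 44.6 × 10⁶ BTU = 44,600,000 BTU
Gas: input = 44,600,000 / 0.82 = 54,390,244 BTU = 543.9 therm → 543.9 × £2.71 = £1,473.98; + 6 × £8.57 standing = £1,525.40
Heat pump: 44,600,000 BTU / 3412 = 13,070 kWh heat; / 3.4 = 3,845 kWh in → × £0.322 = £1,237.95; + 6 × £18.88 standing = £1,351.23
Difference = |£1,525.40 − £1,351.23| = £174.17 ≈ £174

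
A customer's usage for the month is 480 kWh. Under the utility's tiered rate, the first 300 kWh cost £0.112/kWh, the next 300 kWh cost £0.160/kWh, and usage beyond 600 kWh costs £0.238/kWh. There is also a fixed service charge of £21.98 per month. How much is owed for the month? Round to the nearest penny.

£84.38

First 300 kWh × £0.112 = £33.60
Next 180 kWh × £0.160 = £28.80
Remaining tier: 0 kWh (not reached)
Energy charge = £62.40; + service £21.98 = £84.38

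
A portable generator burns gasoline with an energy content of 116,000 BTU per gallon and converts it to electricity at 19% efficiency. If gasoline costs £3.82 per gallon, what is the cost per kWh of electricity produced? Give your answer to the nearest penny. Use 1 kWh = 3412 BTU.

£0.59

Electrical output per gallon = 116,000 BTU × 0.19 / 3412 BTU/kWh = 6.46 kWh
Cost per kWh = £3.82 / 6.46 kWh = £0.591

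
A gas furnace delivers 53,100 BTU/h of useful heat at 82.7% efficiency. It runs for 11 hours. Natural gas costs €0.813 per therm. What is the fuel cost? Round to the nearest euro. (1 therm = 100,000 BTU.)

Heat delivered = 53,100 BTU/h × 11 h = 584,100 BTU
Gas input = 584,100 / 0.827 = 706,288 BTU
= 706,288 / 100,000 = 7.063 therm
Cost = 7.063 × €0.813/therm = €5.74 ≈ €6

€6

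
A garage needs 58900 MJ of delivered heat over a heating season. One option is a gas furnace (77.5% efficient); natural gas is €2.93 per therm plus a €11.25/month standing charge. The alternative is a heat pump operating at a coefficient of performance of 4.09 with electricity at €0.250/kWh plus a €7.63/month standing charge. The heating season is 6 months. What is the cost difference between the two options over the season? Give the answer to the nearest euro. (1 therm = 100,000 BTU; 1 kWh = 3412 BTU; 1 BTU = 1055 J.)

€1132

Heat load = 58900 MJ = 58,900,000,000 J / 1055 = 55,829,384 BTU
Gas: input = 55,829,384 / 0.775 = 72,037,915 BTU = 720.4 therm → 720.4 × €2.93 = €2,110.71; + 6 × €11.25 standing = €2,178.21
Heat pump: 55,829,384 BTU / 3412 = 16,360 kWh heat; / 4.09 = 4,001 kWh in → × €0.250 = €1,000.16; + 6 × €7.63 standing = €1,045.94
Difference = |€2,178.21 − €1,045.94| = €1,132.27 ≈ €1132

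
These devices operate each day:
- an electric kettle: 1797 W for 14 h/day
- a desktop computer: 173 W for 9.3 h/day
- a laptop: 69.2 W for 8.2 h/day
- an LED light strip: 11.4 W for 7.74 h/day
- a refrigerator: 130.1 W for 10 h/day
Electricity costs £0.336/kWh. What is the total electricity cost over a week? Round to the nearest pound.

electric kettle: 1797 W × 14 h × 7 d = 176,106 Wh = 176.1 kWh
desktop computer: 173 W × 9.3 h × 7 d = 11,262 Wh = 11.26 kWh
laptop: 69.2 W × 8.2 h × 7 d = 3,972 Wh = 3.972 kWh
LED light strip: 11.4 W × 7.74 h × 7 d = 618 Wh = 0.6177 kWh
refrigerator: 130.1 W × 10 h × 7 d = 9,107 Wh = 9.107 kWh
Total energy = 176.1 + 11.26 + 3.972 + 0.6177 + 9.107 = 201.1 kWh
Cost = 201.1 kWh × £0.336 = £67.56 ≈ £68

£68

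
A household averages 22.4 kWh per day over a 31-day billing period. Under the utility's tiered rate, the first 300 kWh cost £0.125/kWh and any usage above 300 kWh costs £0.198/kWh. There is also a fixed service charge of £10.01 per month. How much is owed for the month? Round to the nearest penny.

Usage = 22.4 kWh/day × 31 days = 694.4 kWh
First 300 kWh × £0.125 = £37.50
Remaining 394.4 kWh × £0.198 = £78.09
Energy charge = £115.59; + service £10.01 = £125.60

£125.60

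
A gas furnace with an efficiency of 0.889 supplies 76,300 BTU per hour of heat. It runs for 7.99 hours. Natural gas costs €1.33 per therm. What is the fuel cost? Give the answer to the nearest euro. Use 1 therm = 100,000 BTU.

Heat delivered = 76,300 BTU/h × 7.99 h = 609,637 BTU
Gas input = 609,637 / 0.889 = 685,756 BTU
= 685,756 / 100,000 = 6.858 therm
Cost = 6.858 × €1.33/therm = €9.12 ≈ €9

€9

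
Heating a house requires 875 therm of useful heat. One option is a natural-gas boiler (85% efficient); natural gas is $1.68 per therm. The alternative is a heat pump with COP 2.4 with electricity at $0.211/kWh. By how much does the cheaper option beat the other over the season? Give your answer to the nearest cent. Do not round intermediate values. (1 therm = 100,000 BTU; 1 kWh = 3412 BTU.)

Heat load = 875 therm × 100,000 = 87,500,000 BTU
Gas: input = 87,500,000 / 0.85 = 102,941,176 BTU = 1,029 therm → 1,029 × $1.68 = $1,729.41
Heat pump: 87,500,000 BTU / 3412 = 25,640 kWh heat; / 2.4 = 10,690 kWh in → × $0.211 = $2,254.60
Difference = |$1,729.41 − $2,254.60| = $525.19

$525.19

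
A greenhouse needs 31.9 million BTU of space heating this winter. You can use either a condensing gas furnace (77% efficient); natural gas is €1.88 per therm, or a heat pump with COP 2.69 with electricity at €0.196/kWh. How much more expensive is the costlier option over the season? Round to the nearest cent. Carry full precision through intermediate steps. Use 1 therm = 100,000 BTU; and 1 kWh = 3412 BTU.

Heat load = 31.9 × 10⁶ BTU = 31,900,000 BTU
Gas: input = 31,900,000 / 0.77 = 41,428,571 BTU = 414.3 therm → 414.3 × €1.88 = €778.86
Heat pump: 31,900,000 BTU / 3412 = 9,349 kWh heat; / 2.69 = 3,476 kWh in → × €0.196 = €681.22
Difference = |€778.86 − €681.22| = €97.64

€97.64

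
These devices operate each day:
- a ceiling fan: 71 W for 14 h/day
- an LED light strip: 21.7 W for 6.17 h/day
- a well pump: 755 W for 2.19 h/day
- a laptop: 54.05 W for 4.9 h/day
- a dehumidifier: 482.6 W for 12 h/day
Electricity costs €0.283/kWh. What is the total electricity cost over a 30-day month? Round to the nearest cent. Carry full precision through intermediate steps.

€75.03

ceiling fan: 71 W × 14 h × 30 d = 29,820 Wh = 29.82 kWh
LED light strip: 21.7 W × 6.17 h × 30 d = 4,017 Wh = 4.017 kWh
well pump: 755 W × 2.19 h × 30 d = 49,604 Wh = 49.6 kWh
laptop: 54.05 W × 4.9 h × 30 d = 7,945 Wh = 7.945 kWh
dehumidifier: 482.6 W × 12 h × 30 d = 173,736 Wh = 173.7 kWh
Total energy = 29.82 + 4.017 + 49.6 + 7.945 + 173.7 = 265.1 kWh
Cost = 265.1 kWh × €0.283 = €75.03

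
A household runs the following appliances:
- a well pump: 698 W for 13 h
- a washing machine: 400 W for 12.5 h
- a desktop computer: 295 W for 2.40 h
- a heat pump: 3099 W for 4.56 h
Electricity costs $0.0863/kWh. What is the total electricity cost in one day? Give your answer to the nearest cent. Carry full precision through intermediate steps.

$2.50

well pump: 698 W × 13 h = 9,074 Wh = 9.074 kWh
washing machine: 400 W × 12.5 h = 5,000 Wh = 5 kWh
desktop computer: 295 W × 2.40 h = 708 Wh = 0.708 kWh
heat pump: 3099 W × 4.56 h = 14,131 Wh = 14.13 kWh
Total energy = 9.074 + 5 + 0.708 + 14.13 = 28.91 kWh
Cost = 28.91 kWh × $0.0863 = $2.50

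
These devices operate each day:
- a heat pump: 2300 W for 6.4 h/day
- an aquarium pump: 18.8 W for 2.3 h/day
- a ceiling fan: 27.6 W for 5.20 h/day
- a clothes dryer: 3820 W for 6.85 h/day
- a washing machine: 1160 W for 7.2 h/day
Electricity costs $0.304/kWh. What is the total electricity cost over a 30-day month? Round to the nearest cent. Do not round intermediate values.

heat pump: 2300 W × 6.4 h × 30 d = 441,600 Wh = 441.6 kWh
aquarium pump: 18.8 W × 2.3 h × 30 d = 1,297 Wh = 1.297 kWh
ceiling fan: 27.6 W × 5.20 h × 30 d = 4,306 Wh = 4.306 kWh
clothes dryer: 3820 W × 6.85 h × 30 d = 785,010 Wh = 785 kWh
washing machine: 1160 W × 7.2 h × 30 d = 250,560 Wh = 250.6 kWh
Total energy = 441.6 + 1.297 + 4.306 + 785 + 250.6 = 1,483 kWh
Cost = 1,483 kWh × $0.304 = $450.76

$450.76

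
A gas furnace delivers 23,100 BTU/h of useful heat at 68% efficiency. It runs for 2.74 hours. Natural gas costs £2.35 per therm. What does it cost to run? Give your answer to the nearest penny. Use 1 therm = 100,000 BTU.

£2.19

Heat delivered = 23,100 BTU/h × 2.74 h = 63,294 BTU
Gas input = 63,294 / 0.68 = 93,079 BTU
= 93,079 / 100,000 = 0.9308 therm
Cost = 0.9308 × £2.35/therm = £2.19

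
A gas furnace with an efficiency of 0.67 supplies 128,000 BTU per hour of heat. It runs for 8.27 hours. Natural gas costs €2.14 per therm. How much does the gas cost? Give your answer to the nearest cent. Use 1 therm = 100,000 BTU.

Heat delivered = 128,000 BTU/h × 8.27 h = 1,058,560 BTU
Gas input = 1,058,560 / 0.67 = 1,579,940 BTU
= 1,579,940 / 100,000 = 15.8 therm
Cost = 15.8 × €2.14/therm = €33.81

€33.81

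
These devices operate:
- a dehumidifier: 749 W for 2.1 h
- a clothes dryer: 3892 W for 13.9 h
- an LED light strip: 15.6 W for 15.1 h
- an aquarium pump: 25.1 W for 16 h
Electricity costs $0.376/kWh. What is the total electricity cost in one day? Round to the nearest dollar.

$21

dehumidifier: 749 W × 2.1 h = 1,573 Wh = 1.573 kWh
clothes dryer: 3892 W × 13.9 h = 54,099 Wh = 54.1 kWh
LED light strip: 15.6 W × 15.1 h = 236 Wh = 0.2356 kWh
aquarium pump: 25.1 W × 16 h = 402 Wh = 0.4016 kWh
Total energy = 1.573 + 54.1 + 0.2356 + 0.4016 = 56.31 kWh
Cost = 56.31 kWh × $0.376 = $21.17 ≈ $21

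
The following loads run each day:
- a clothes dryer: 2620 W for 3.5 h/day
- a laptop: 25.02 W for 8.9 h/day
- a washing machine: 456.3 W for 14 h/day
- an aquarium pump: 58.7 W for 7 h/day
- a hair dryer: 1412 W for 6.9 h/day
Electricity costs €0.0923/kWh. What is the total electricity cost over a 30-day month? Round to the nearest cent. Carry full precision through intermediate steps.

clothes dryer: 2620 W × 3.5 h × 30 d = 275,100 Wh = 275.1 kWh
laptop: 25.02 W × 8.9 h × 30 d = 6,680 Wh = 6.68 kWh
washing machine: 456.3 W × 14 h × 30 d = 191,646 Wh = 191.6 kWh
aquarium pump: 58.7 W × 7 h × 30 d = 12,327 Wh = 12.33 kWh
hair dryer: 1412 W × 6.9 h × 30 d = 292,284 Wh = 292.3 kWh
Total energy = 275.1 + 6.68 + 191.6 + 12.33 + 292.3 = 778 kWh
Cost = 778 kWh × €0.0923 = €71.81

€71.81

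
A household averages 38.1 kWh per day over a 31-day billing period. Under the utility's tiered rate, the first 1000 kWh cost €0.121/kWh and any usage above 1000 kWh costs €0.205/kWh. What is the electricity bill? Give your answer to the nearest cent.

Usage = 38.1 kWh/day × 31 days = 1181.1 kWh
First 1000 kWh × €0.121 = €121.00
Remaining 181.1 kWh × €0.205 = €37.13
Total = €158.13

€158.13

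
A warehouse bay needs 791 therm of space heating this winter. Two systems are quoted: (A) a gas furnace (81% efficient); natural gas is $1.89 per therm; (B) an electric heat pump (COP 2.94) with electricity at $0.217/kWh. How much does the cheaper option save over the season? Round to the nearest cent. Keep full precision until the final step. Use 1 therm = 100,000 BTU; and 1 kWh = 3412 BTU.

Heat load = 791 therm × 100,000 = 79,100,000 BTU
Gas: input = 79,100,000 / 0.81 = 97,654,321 BTU = 976.5 therm → 976.5 × $1.89 = $1,845.67
Heat pump: 79,100,000 BTU / 3412 = 23,180 kWh heat; / 2.94 = 7,885 kWh in → × $0.217 = $1,711.12
Difference = |$1,845.67 − $1,711.12| = $134.55

$134.55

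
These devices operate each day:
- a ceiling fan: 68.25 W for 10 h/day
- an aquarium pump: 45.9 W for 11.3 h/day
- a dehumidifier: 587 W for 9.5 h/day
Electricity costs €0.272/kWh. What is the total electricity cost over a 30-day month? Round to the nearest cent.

€55.31

ceiling fan: 68.25 W × 10 h × 30 d = 20,475 Wh = 20.48 kWh
aquarium pump: 45.9 W × 11.3 h × 30 d = 15,560 Wh = 15.56 kWh
dehumidifier: 587 W × 9.5 h × 30 d = 167,295 Wh = 167.3 kWh
Total energy = 20.48 + 15.56 + 167.3 = 203.3 kWh
Cost = 203.3 kWh × €0.272 = €55.31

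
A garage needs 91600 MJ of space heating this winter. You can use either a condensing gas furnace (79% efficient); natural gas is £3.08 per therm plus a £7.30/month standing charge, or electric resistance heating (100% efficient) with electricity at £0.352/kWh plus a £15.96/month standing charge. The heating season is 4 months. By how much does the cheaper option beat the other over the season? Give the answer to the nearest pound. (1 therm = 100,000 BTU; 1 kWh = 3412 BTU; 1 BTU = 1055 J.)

£5607

Heat load = 91600 MJ = 91,600,000,000 J / 1055 = 86,824,645 BTU
Gas: input = 86,824,645 / 0.79 = 109,904,613 BTU = 1,099 therm → 1,099 × £3.08 = £3,385.06; + 4 × £7.30 standing = £3,414.26
Electric: 86,824,645 BTU / 3412 = 25,450 kWh → × £0.352 = £8,957.29; + 4 × £15.96 standing = £9,021.13
Difference = |£3,414.26 − £9,021.13| = £5,606.87 ≈ £5607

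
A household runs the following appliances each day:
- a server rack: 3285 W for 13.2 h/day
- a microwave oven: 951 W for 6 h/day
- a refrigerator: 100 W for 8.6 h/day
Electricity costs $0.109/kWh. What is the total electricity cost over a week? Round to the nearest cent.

$38.10

server rack: 3285 W × 13.2 h × 7 d = 303,534 Wh = 303.5 kWh
microwave oven: 951 W × 6 h × 7 d = 39,942 Wh = 39.94 kWh
refrigerator: 100 W × 8.6 h × 7 d = 6,020 Wh = 6.02 kWh
Total energy = 303.5 + 39.94 + 6.02 = 349.5 kWh
Cost = 349.5 kWh × $0.109 = $38.10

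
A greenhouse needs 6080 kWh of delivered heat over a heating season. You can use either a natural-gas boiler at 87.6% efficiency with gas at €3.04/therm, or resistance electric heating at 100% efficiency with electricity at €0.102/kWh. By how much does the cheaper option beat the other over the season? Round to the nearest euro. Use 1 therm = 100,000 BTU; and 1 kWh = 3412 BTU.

€100

Heat load = 6080 kWh × 3412 = 20,744,960 BTU
Gas: input = 20,744,960 / 0.876 = 23,681,461 BTU = 236.8 therm → 236.8 × €3.04 = €719.92
Electric: 20,744,960 BTU / 3412 = 6,080 kWh → × €0.102 = €620.16
Difference = |€719.92 − €620.16| = €99.76 ≈ €100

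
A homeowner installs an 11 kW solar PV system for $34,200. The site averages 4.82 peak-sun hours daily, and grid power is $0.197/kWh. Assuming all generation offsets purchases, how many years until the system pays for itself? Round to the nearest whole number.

Daily generation = 11 kW × 4.82 h = 53.02 kWh
Annual generation = 53.02 × 365 = 19352 kWh
Annual savings = 19352 × $0.197 = $3,812.40
Payback = $34,200 / $3,812.40 = 8.97 years

9 years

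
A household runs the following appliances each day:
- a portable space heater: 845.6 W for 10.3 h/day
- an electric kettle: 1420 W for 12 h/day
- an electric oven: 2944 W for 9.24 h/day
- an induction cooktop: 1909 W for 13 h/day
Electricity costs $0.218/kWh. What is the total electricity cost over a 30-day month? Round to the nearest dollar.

portable space heater: 845.6 W × 10.3 h × 30 d = 261,290 Wh = 261.3 kWh
electric kettle: 1420 W × 12 h × 30 d = 511,200 Wh = 511.2 kWh
electric oven: 2944 W × 9.24 h × 30 d = 816,077 Wh = 816.1 kWh
induction cooktop: 1909 W × 13 h × 30 d = 744,510 Wh = 744.5 kWh
Total energy = 261.3 + 511.2 + 816.1 + 744.5 = 2,333 kWh
Cost = 2,333 kWh × $0.218 = $508.61 ≈ $509

$509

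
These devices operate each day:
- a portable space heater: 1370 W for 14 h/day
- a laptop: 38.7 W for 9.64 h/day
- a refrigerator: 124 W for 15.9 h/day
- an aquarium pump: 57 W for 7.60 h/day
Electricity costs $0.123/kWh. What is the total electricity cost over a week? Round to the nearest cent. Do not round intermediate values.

$18.91

portable space heater: 1370 W × 14 h × 7 d = 134,260 Wh = 134.3 kWh
laptop: 38.7 W × 9.64 h × 7 d = 2,611 Wh = 2.611 kWh
refrigerator: 124 W × 15.9 h × 7 d = 13,801 Wh = 13.8 kWh
aquarium pump: 57 W × 7.60 h × 7 d = 3,032 Wh = 3.032 kWh
Total energy = 134.3 + 2.611 + 13.8 + 3.032 = 153.7 kWh
Cost = 153.7 kWh × $0.123 = $18.91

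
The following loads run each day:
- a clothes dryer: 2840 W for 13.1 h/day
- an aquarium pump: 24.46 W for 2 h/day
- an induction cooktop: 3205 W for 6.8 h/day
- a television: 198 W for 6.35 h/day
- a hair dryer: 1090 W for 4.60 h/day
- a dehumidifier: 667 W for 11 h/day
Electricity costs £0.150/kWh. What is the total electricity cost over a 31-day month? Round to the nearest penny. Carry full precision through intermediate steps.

clothes dryer: 2840 W × 13.1 h × 31 d = 1,153,324 Wh = 1,153 kWh
aquarium pump: 24.46 W × 2 h × 31 d = 1,517 Wh = 1.517 kWh
induction cooktop: 3205 W × 6.8 h × 31 d = 675,614 Wh = 675.6 kWh
television: 198 W × 6.35 h × 31 d = 38,976 Wh = 38.98 kWh
hair dryer: 1090 W × 4.60 h × 31 d = 155,434 Wh = 155.4 kWh
dehumidifier: 667 W × 11 h × 31 d = 227,447 Wh = 227.4 kWh
Total energy = 1,153 + 1.517 + 675.6 + 38.98 + 155.4 + 227.4 = 2,252 kWh
Cost = 2,252 kWh × £0.150 = £337.85

£337.85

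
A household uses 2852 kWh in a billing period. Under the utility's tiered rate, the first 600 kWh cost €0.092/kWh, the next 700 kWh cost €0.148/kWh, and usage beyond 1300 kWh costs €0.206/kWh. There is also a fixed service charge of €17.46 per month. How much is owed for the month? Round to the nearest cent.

€495.97

First 600 kWh × €0.092 = €55.20
Next 700 kWh × €0.148 = €103.60
Remaining 1552 kWh × €0.206 = €319.71
Energy charge = €478.51; + service €17.46 = €495.97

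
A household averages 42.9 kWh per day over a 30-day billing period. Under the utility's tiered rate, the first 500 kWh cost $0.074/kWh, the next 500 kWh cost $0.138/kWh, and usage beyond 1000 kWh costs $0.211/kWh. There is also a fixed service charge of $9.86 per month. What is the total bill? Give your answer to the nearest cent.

Usage = 42.9 kWh/day × 30 days = 1287 kWh
First 500 kWh × $0.074 = $37.00
Next 500 kWh × $0.138 = $69.00
Remaining 287 kWh × $0.211 = $60.56
Energy charge = $166.56; + service $9.86 = $176.42

$176.42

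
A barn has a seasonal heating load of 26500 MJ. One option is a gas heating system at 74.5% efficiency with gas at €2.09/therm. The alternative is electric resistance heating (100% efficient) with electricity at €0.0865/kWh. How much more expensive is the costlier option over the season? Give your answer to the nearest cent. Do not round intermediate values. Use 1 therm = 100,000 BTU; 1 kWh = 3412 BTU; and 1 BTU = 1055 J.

Heat load = 26500 MJ = 26,500,000,000 J / 1055 = 25,118,483 BTU
Gas: input = 25,118,483 / 0.745 = 33,716,085 BTU = 337.2 therm → 337.2 × €2.09 = €704.67
Electric: 25,118,483 BTU / 3412 = 7,362 kWh → × €0.0865 = €636.80
Difference = |€704.67 − €636.80| = €67.87

€67.87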